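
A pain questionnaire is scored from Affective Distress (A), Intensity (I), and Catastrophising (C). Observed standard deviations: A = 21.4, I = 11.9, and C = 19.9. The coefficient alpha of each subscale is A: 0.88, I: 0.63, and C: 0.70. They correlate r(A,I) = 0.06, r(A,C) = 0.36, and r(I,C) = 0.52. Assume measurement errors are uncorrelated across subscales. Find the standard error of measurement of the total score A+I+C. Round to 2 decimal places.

Var(total) = 995.58 + 583.461 = 1579.04.
True-score variance = 769.426 + 583.461 = 1352.89, so reliability = 0.8568.
Error variance = 1579.04 − 1352.89 = 226.154; SEM = √226.154 = 15.04.

15.04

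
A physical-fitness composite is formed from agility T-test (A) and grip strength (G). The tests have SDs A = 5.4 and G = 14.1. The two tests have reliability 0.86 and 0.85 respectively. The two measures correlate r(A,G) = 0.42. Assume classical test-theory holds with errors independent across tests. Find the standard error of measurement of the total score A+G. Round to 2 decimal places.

5.82

Var(total) = 227.97 + 63.9576 = 291.928.
True-score variance = 194.066 + 63.9576 = 258.024, so reliability = 0.8839.
Error variance = 291.928 − 258.024 = 33.9039; SEM = √33.9039 = 5.82.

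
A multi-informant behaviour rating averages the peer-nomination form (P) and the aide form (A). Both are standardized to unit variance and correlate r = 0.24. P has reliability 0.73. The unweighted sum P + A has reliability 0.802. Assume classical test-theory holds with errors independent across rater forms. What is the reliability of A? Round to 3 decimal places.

0.779

Var(P+A) = 2 + 2·0.24 = 2.480.
True-score variance = ρ_P + ρ_A + 2·0.24, so 0.802 = (0.73 + ρ_A + 0.48) / 2.480.
ρ_A = 0.802·2.480 − 0.73 − 0.48 = 0.779.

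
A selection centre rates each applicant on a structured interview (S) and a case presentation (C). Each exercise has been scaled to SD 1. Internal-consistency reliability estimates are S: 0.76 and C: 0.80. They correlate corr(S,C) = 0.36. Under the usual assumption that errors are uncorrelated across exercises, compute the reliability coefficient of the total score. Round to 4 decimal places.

Var(S+C) = 2 + 2·[0.36] = 2 + 0.72 = 2.72.
Under uncorrelated errors the observed covariances equal the true-score covariances, so only the own-variance terms attenuate.
True-score variance = [0.76 + 0.80] + 0.72 = 1.56 + 0.72 = 2.28.
Reliability = 2.28 / 2.72 = 0.8382.

0.8382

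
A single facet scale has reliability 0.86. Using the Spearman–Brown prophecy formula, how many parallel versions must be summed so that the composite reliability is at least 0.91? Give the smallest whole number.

2

k ≥ ρ*(1−ρ₁)/(ρ₁(1−ρ*)) = 0.91·0.14 / (0.86·0.09) = 1.646.
Smallest integer k = 2.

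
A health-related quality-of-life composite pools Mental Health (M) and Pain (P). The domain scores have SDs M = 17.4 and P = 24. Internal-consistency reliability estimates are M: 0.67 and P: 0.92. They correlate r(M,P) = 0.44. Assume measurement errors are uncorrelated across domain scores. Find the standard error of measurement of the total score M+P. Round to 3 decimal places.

12.083

Var(total) = 878.76 + 367.488 = 1246.25.
True-score variance = 732.769 + 367.488 = 1100.26, so reliability = 0.8829.
Error variance = 1246.25 − 1100.26 = 145.991; SEM = √145.991 = 12.083.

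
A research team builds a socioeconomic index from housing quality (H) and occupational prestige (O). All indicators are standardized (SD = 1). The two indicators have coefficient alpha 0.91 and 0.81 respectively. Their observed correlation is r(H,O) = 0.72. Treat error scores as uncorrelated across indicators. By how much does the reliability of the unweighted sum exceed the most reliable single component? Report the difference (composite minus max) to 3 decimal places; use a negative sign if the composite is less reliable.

0.009

Var(sum) = 2 + 1.44 = 3.44; true-score variance = 1.72 + 1.44 = 3.16; composite reliability = 0.9186.
Max component reliability = 0.9100.
Difference = 0.9186 − 0.9100 = 0.009.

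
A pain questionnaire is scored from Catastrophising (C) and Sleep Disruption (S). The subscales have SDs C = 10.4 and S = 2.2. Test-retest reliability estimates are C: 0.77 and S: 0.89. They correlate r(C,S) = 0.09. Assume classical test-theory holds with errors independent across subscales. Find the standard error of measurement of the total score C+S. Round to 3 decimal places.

Var(total) = 113 + 4.1184 = 117.118.
True-score variance = 87.5908 + 4.1184 = 91.7092, so reliability = 0.7830.
Error variance = 117.118 − 91.7092 = 25.4092; SEM = √25.4092 = 5.041.

5.041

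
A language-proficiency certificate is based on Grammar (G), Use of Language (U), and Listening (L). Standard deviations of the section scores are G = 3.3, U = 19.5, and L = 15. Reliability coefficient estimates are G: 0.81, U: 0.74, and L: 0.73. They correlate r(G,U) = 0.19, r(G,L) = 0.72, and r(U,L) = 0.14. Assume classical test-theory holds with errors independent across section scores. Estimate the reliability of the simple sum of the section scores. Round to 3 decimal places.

Var(G+U+L) = 3.3² + 19.5² + 15² + 2·[3.3·19.5·0.19 + 3.3·15·0.72 + 19.5·15·0.14] = 616.14 + 177.633 = 793.773.
Under uncorrelated errors the observed covariances equal the true-score covariances, so only the own-variance terms attenuate.
True-score variance = [3.3²·0.81 + 19.5²·0.74 + 15²·0.73] + 177.633 = 454.456 + 177.633 = 632.089.
Reliability = 632.089 / 793.773 = 0.796.

0.796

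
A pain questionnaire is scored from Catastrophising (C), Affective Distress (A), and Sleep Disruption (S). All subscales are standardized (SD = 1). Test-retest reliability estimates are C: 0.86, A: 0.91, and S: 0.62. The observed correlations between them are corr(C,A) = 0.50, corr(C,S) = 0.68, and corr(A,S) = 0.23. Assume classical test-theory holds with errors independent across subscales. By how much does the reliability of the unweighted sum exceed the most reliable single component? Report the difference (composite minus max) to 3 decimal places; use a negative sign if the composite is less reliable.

-0.015

Var(sum) = 3 + 2.82 = 5.82; true-score variance = 2.39 + 2.82 = 5.21; composite reliability = 0.8952.
Max component reliability = 0.9100.
Difference = 0.8952 − 0.9100 = -0.015.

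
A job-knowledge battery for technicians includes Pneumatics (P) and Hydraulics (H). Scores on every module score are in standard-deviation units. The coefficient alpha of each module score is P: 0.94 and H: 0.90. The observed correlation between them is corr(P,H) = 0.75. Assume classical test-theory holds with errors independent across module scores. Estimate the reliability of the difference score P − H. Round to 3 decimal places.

Var(P−H) = 1 + 1 − 2·0.75 = 2 − 1.5 = 0.5.
With uncorrelated errors the cross-covariances are all true-score covariance, so they carry over unchanged; only the diagonal terms shrink to ρᵢσᵢ².
True-score variance = [0.94 + 0.90] − 1.5 = 1.84 − 1.5 = 0.34.
Reliability = 0.34 / 0.5 = 0.680.

0.680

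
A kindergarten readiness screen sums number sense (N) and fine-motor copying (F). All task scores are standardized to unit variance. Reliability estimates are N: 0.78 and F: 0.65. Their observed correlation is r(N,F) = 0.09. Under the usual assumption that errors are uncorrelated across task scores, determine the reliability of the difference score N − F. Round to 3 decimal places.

Var(N−F) = 1 + 1 − 2·0.09 = 2 − 0.18 = 1.82.
With uncorrelated errors the cross-covariances are all true-score covariance, so they carry over unchanged; only the diagonal terms shrink to ρᵢσᵢ².
True-score variance = [0.78 + 0.65] − 0.18 = 1.43 − 0.18 = 1.25.
Reliability = 1.25 / 1.82 = 0.687.

0.687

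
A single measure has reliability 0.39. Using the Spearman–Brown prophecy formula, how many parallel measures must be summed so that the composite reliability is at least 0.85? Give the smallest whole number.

9

k ≥ ρ*(1−ρ₁)/(ρ₁(1−ρ*)) = 0.85·0.61 / (0.39·0.15) = 8.863.
Smallest integer k = 9.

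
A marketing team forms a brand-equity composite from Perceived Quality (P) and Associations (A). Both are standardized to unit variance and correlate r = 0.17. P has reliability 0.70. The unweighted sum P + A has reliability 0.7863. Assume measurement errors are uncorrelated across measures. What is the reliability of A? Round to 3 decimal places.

Var(P+A) = 2 + 2·0.17 = 2.340.
True-score variance = ρ_P + ρ_A + 2·0.17, so 0.7863 = (0.70 + ρ_A + 0.34) / 2.340.
ρ_A = 0.7863·2.340 − 0.70 − 0.34 = 0.800.

0.800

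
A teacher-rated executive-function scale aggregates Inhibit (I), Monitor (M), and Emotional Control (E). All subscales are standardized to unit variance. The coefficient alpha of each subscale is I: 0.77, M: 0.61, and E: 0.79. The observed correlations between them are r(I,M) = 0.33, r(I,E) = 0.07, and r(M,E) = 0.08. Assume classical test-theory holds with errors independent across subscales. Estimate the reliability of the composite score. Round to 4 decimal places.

0.7904

Var(I+M+E) = 3 + 2·[0.33 + 0.07 + 0.08] = 3 + 0.96 = 3.96.
Under uncorrelated errors the observed covariances equal the true-score covariances, so only the own-variance terms attenuate.
True-score variance = [0.77 + 0.61 + 0.79] + 0.96 = 2.17 + 0.96 = 3.13.
Reliability = 3.13 / 3.96 = 0.7904.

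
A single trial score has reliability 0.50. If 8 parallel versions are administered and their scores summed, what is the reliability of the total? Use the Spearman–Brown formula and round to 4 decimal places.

0.8889

ρ_k = kρ / (1 + (k−1)ρ) = 8·0.50 / (1 + 7·0.50) = 4.000 / 4.500 = 0.8889.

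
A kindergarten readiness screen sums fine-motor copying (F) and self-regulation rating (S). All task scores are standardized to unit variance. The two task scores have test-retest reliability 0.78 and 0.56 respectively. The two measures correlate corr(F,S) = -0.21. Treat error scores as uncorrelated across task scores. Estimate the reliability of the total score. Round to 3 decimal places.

0.582

Var(F+S) = 2 + 2·[(-0.21)] = 2 − 0.42 = 1.58.
Under uncorrelated errors the observed covariances equal the true-score covariances, so only the own-variance terms attenuate.
True-score variance = [0.78 + 0.56] − 0.42 = 1.34 − 0.42 = 0.92.
Reliability = 0.92 / 1.58 = 0.582.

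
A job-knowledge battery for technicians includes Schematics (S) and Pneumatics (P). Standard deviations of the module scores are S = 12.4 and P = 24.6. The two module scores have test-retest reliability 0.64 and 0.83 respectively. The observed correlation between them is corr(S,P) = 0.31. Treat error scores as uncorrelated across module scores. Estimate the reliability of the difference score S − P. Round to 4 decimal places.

0.7223

Var(S−P) = 12.4² + 24.6² − 2·12.4·24.6·0.31 = 758.92 − 189.125 = 569.795.
With uncorrelated errors the cross-covariances are all true-score covariance, so they carry over unchanged; only the diagonal terms shrink to ρᵢσᵢ².
True-score variance = [12.4²·0.64 + 24.6²·0.83] − 189.125 = 600.689 − 189.125 = 411.564.
Reliability = 411.564 / 569.795 = 0.7223.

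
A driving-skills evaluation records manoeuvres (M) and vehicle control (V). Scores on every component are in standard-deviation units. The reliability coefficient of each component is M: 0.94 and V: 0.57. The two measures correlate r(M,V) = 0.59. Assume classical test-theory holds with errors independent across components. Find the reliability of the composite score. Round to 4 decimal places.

0.8459

Var(M+V) = 2 + 2·[0.59] = 2 + 1.18 = 3.18.
Because errors are independent across components, Cov(Tᵢ,Tⱼ) = Cov(Xᵢ,Xⱼ); the off-diagonal part of the true-score variance is the same as above.
True-score variance = [0.94 + 0.57] + 1.18 = 1.51 + 1.18 = 2.69.
Reliability = 2.69 / 3.18 = 0.8459.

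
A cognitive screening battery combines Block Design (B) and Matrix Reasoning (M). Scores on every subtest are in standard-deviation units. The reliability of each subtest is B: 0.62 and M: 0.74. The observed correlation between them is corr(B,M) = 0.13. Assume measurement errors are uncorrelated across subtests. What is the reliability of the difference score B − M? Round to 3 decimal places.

Var(B−M) = 1 + 1 − 2·0.13 = 2 − 0.26 = 1.74.
With uncorrelated errors the cross-covariances are all true-score covariance, so they carry over unchanged; only the diagonal terms shrink to ρᵢσᵢ².
True-score variance = [0.62 + 0.74] − 0.26 = 1.36 − 0.26 = 1.1.
Reliability = 1.1 / 1.74 = 0.632.

0.632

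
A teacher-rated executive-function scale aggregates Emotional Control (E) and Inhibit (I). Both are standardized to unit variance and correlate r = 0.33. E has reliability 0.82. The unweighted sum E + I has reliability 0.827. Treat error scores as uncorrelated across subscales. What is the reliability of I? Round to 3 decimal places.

0.720

Var(E+I) = 2 + 2·0.33 = 2.660.
True-score variance = ρ_E + ρ_I + 2·0.33, so 0.827 = (0.82 + ρ_I + 0.66) / 2.660.
ρ_I = 0.827·2.660 − 0.82 − 0.66 = 0.720.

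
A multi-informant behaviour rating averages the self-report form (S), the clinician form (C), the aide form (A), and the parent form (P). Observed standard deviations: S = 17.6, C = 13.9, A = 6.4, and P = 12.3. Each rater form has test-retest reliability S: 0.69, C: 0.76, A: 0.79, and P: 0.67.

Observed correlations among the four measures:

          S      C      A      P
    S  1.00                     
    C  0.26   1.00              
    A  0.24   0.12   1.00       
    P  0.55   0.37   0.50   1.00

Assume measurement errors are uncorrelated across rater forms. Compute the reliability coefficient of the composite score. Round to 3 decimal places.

Var(S+C+A+P) = 17.6² + 13.9² + 6.4² + 12.3² + 2·[17.6·13.9·0.26 + 17.6·6.4·0.24 + 17.6·12.3·0.55 + 13.9·6.4·0.12 + 13.9·12.3·0.37 + 6.4·12.3·0.50] = 695.22 + 645.996 = 1341.22.
With uncorrelated errors the cross-covariances are all true-score covariance, so they carry over unchanged; only the diagonal terms shrink to ρᵢσᵢ².
True-score variance = [17.6²·0.69 + 13.9²·0.76 + 6.4²·0.79 + 12.3²·0.67] + 645.996 = 494.297 + 645.996 = 1140.29.
Reliability = 1140.29 / 1341.22 = 0.850.

0.850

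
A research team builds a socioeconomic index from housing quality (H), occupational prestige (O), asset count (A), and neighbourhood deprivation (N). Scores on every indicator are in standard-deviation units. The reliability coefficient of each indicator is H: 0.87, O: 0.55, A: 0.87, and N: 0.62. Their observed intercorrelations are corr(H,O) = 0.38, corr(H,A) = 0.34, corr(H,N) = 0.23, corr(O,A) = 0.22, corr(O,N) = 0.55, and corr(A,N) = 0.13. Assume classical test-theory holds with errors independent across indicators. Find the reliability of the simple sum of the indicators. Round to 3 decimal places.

0.858

Var(H+O+A+N) = 4 + 2·[0.38 + 0.34 + 0.23 + 0.22 + 0.55 + 0.13] = 4 + 3.7 = 7.7.
Because errors are independent across components, Cov(Tᵢ,Tⱼ) = Cov(Xᵢ,Xⱼ); the off-diagonal part of the true-score variance is the same as above.
True-score variance = [0.87 + 0.55 + 0.87 + 0.62] + 3.7 = 2.91 + 3.7 = 6.61.
Reliability = 6.61 / 7.7 = 0.858.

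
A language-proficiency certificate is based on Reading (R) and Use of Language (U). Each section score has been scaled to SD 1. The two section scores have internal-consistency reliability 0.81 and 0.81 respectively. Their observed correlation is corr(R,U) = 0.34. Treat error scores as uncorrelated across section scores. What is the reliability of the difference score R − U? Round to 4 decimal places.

Var(R−U) = 1 + 1 − 2·0.34 = 2 − 0.68 = 1.32.
Because errors are independent across components, Cov(Tᵢ,Tⱼ) = Cov(Xᵢ,Xⱼ); the off-diagonal part of the true-score variance is the same as above.
True-score variance = [0.81 + 0.81] − 0.68 = 1.62 − 0.68 = 0.94.
Reliability = 0.94 / 1.32 = 0.7121.

0.7121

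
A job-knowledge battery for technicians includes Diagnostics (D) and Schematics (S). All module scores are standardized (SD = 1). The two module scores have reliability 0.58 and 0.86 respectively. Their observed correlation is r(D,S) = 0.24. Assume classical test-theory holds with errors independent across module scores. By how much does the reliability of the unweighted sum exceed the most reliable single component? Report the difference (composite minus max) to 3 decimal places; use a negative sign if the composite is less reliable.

Var(sum) = 2 + 0.48 = 2.48; true-score variance = 1.44 + 0.48 = 1.92; composite reliability = 0.7742.
Max component reliability = 0.8600.
Difference = 0.7742 − 0.8600 = -0.086.

-0.086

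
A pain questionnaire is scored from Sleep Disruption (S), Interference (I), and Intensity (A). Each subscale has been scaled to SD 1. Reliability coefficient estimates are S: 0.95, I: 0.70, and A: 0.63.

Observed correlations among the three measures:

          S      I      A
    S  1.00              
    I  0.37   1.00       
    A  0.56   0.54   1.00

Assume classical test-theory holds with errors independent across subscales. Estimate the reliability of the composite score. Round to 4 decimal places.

0.8788

Var(S+I+A) = 3 + 2·[0.37 + 0.56 + 0.54] = 3 + 2.94 = 5.94.
Because errors are independent across components, Cov(Tᵢ,Tⱼ) = Cov(Xᵢ,Xⱼ); the off-diagonal part of the true-score variance is the same as above.
True-score variance = [0.95 + 0.70 + 0.63] + 2.94 = 2.28 + 2.94 = 5.22.
Reliability = 5.22 / 5.94 = 0.8788.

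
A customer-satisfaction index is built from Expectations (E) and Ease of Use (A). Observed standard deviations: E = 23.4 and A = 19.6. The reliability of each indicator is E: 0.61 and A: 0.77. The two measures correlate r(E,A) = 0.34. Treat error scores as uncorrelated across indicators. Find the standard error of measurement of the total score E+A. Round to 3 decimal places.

Var(total) = 931.72 + 311.875 = 1243.6.
True-score variance = 629.815 + 311.875 = 941.69, so reliability = 0.7572.
Error variance = 1243.6 − 941.69 = 301.905; SEM = √301.905 = 17.375.

17.375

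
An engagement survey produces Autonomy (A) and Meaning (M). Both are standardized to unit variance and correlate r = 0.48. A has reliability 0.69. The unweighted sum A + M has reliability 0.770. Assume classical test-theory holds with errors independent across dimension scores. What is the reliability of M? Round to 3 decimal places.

0.629

Var(A+M) = 2 + 2·0.48 = 2.960.
True-score variance = ρ_A + ρ_M + 2·0.48, so 0.770 = (0.69 + ρ_M + 0.96) / 2.960.
ρ_M = 0.770·2.960 − 0.69 − 0.96 = 0.629.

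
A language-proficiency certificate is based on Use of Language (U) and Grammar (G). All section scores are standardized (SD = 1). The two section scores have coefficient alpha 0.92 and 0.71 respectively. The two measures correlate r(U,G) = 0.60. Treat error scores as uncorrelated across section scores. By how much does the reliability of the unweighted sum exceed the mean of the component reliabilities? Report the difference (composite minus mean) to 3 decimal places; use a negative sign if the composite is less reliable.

0.069

Var(sum) = 2 + 1.2 = 3.2; true-score variance = 1.63 + 1.2 = 2.83; composite reliability = 0.8844.
Mean component reliability = 0.8150.
Difference = 0.8844 − 0.8150 = 0.069.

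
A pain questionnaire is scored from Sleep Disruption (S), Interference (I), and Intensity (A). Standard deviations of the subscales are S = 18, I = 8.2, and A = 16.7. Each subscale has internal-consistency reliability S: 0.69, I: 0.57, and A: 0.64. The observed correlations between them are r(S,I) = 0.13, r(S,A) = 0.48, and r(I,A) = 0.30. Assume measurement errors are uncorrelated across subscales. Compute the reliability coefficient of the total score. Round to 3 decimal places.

Var(S+I+A) = 18² + 8.2² + 16.7² + 2·[18·8.2·0.13 + 18·16.7·0.48 + 8.2·16.7·0.30] = 670.13 + 409.116 = 1079.25.
Because errors are independent across components, Cov(Tᵢ,Tⱼ) = Cov(Xᵢ,Xⱼ); the off-diagonal part of the true-score variance is the same as above.
True-score variance = [18²·0.69 + 8.2²·0.57 + 16.7²·0.64] + 409.116 = 440.376 + 409.116 = 849.492.
Reliability = 849.492 / 1079.25 = 0.787.

0.787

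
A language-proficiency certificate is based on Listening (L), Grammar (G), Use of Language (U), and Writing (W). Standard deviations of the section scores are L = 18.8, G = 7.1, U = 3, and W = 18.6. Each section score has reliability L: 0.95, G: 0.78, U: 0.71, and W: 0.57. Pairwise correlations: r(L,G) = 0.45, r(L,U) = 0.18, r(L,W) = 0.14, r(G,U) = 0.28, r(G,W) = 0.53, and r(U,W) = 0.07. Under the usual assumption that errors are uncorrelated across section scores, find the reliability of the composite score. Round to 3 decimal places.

0.844

Var(L+G+U+W) = 18.8² + 7.1² + 3² + 18.6² + 2·[18.8·7.1·0.45 + 18.8·3·0.18 + 18.8·18.6·0.14 + 7.1·3·0.28 + 7.1·18.6·0.53 + 3·18.6·0.07] = 758.81 + 398.07 = 1156.88.
With uncorrelated errors the cross-covariances are all true-score covariance, so they carry over unchanged; only the diagonal terms shrink to ρᵢσᵢ².
True-score variance = [18.8²·0.95 + 7.1²·0.78 + 3²·0.71 + 18.6²·0.57] + 398.07 = 578.675 + 398.07 = 976.745.
Reliability = 976.745 / 1156.88 = 0.844.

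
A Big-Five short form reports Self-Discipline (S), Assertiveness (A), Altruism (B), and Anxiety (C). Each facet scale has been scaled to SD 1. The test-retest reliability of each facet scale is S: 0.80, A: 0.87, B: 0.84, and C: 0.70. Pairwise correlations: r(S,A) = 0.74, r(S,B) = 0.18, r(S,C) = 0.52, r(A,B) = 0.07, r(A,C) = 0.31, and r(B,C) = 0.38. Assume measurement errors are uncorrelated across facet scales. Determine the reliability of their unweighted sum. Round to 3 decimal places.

Var(S+A+B+C) = 4 + 2·[0.74 + 0.18 + 0.52 + 0.07 + 0.31 + 0.38] = 4 + 4.4 = 8.4.
Under uncorrelated errors the observed covariances equal the true-score covariances, so only the own-variance terms attenuate.
True-score variance = [0.80 + 0.87 + 0.84 + 0.70] + 4.4 = 3.21 + 4.4 = 7.61.
Reliability = 7.61 / 8.4 = 0.906.

0.906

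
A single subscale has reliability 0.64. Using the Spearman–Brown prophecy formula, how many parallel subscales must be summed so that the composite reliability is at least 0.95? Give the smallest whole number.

11

k ≥ ρ*(1−ρ₁)/(ρ₁(1−ρ*)) = 0.95·0.36 / (0.64·0.05) = 10.687.
Smallest integer k = 11.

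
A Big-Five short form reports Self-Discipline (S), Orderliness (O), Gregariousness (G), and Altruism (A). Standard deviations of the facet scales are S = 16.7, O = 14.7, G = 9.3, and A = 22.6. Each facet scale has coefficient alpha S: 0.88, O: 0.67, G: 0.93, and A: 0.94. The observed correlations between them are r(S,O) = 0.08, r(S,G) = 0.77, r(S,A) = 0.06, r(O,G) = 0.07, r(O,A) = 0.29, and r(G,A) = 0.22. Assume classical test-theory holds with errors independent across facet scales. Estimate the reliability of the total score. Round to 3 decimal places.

0.918

Var(S+O+G+A) = 16.7² + 14.7² + 9.3² + 22.6² + 2·[16.7·14.7·0.08 + 16.7·9.3·0.77 + 16.7·22.6·0.06 + 14.7·9.3·0.07 + 14.7·22.6·0.29 + 9.3·22.6·0.22] = 1092.23 + 628.052 = 1720.28.
With uncorrelated errors the cross-covariances are all true-score covariance, so they carry over unchanged; only the diagonal terms shrink to ρᵢσᵢ².
True-score variance = [16.7²·0.88 + 14.7²·0.67 + 9.3²·0.93 + 22.6²·0.94] + 628.052 = 950.754 + 628.052 = 1578.81.
Reliability = 1578.81 / 1720.28 = 0.918.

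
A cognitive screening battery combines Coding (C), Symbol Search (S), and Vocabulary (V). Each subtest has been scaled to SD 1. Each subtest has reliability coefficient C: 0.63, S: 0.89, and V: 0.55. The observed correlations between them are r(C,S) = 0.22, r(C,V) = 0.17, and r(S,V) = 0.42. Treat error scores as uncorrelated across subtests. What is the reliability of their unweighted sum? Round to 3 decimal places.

0.799

Var(C+S+V) = 3 + 2·[0.22 + 0.17 + 0.42] = 3 + 1.62 = 4.62.
With uncorrelated errors the cross-covariances are all true-score covariance, so they carry over unchanged; only the diagonal terms shrink to ρᵢσᵢ².
True-score variance = [0.63 + 0.89 + 0.55] + 1.62 = 2.07 + 1.62 = 3.69.
Reliability = 3.69 / 4.62 = 0.799.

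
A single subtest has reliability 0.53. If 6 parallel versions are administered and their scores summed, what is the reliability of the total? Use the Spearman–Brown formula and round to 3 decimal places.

ρ_k = kρ / (1 + (k−1)ρ) = 6·0.53 / (1 + 5·0.53) = 3.180 / 3.650 = 0.871.

0.871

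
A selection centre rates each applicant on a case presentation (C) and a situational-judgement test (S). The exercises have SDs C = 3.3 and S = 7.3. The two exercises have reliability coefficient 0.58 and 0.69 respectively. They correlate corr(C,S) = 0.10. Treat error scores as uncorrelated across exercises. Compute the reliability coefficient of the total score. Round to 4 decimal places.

Var(C+S) = 3.3² + 7.3² + 2·[3.3·7.3·0.10] = 64.18 + 4.818 = 68.998.
With uncorrelated errors the cross-covariances are all true-score covariance, so they carry over unchanged; only the diagonal terms shrink to ρᵢσᵢ².
True-score variance = [3.3²·0.58 + 7.3²·0.69] + 4.818 = 43.0863 + 4.818 = 47.9043.
Reliability = 47.9043 / 68.998 = 0.6943.

0.6943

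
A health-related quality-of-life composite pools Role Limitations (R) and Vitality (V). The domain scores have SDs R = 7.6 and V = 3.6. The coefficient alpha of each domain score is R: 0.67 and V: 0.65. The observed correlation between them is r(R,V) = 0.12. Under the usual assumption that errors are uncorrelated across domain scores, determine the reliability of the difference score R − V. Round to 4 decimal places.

0.6322

Var(R−V) = 7.6² + 3.6² − 2·7.6·3.6·0.12 = 70.72 − 6.5664 = 64.1536.
Because errors are independent across components, Cov(Tᵢ,Tⱼ) = Cov(Xᵢ,Xⱼ); the off-diagonal part of the true-score variance is the same as above.
True-score variance = [7.6²·0.67 + 3.6²·0.65] − 6.5664 = 47.1232 − 6.5664 = 40.5568.
Reliability = 40.5568 / 64.1536 = 0.6322.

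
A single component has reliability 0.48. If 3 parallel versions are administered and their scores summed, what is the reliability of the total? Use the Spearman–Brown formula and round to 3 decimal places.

ρ_k = kρ / (1 + (k−1)ρ) = 3·0.48 / (1 + 2·0.48) = 1.440 / 1.960 = 0.735.

0.735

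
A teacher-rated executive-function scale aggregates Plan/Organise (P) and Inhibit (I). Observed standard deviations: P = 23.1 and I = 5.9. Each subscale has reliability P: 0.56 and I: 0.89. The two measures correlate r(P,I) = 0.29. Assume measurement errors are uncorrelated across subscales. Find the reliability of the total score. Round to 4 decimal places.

Var(P+I) = 23.1² + 5.9² + 2·[23.1·5.9·0.29] = 568.42 + 79.0482 = 647.468.
Under uncorrelated errors the observed covariances equal the true-score covariances, so only the own-variance terms attenuate.
True-score variance = [23.1²·0.56 + 5.9²·0.89] + 79.0482 = 329.803 + 79.0482 = 408.851.
Reliability = 408.851 / 647.468 = 0.6315.

0.6315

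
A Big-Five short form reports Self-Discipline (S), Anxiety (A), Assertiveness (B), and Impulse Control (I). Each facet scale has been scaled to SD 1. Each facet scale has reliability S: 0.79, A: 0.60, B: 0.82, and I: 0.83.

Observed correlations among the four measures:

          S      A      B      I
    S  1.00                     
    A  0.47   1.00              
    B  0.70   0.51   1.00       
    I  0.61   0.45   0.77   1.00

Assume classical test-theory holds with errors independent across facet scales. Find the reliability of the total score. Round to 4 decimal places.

0.9129

Var(S+A+B+I) = 4 + 2·[0.47 + 0.70 + 0.61 + 0.51 + 0.45 + 0.77] = 4 + 7.02 = 11.02.
Under uncorrelated errors the observed covariances equal the true-score covariances, so only the own-variance terms attenuate.
True-score variance = [0.79 + 0.60 + 0.82 + 0.83] + 7.02 = 3.04 + 7.02 = 10.06.
Reliability = 10.06 / 11.02 = 0.9129.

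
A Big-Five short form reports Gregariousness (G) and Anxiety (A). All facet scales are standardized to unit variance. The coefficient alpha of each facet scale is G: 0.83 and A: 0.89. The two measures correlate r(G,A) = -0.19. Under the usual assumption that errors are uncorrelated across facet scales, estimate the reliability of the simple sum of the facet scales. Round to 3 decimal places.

Var(G+A) = 2 + 2·[(-0.19)] = 2 − 0.38 = 1.62.
Under uncorrelated errors the observed covariances equal the true-score covariances, so only the own-variance terms attenuate.
True-score variance = [0.83 + 0.89] − 0.38 = 1.72 − 0.38 = 1.34.
Reliability = 1.34 / 1.62 = 0.827.

0.827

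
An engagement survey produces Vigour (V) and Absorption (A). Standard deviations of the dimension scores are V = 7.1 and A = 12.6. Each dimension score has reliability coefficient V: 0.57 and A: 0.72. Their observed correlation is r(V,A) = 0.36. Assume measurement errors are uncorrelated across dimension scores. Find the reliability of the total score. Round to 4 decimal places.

Var(V+A) = 7.1² + 12.6² + 2·[7.1·12.6·0.36] = 209.17 + 64.4112 = 273.581.
With uncorrelated errors the cross-covariances are all true-score covariance, so they carry over unchanged; only the diagonal terms shrink to ρᵢσᵢ².
True-score variance = [7.1²·0.57 + 12.6²·0.72] + 64.4112 = 143.041 + 64.4112 = 207.452.
Reliability = 207.452 / 273.581 = 0.7583.

0.7583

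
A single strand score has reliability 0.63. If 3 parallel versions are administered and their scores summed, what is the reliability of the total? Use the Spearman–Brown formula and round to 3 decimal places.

0.836

ρ_k = kρ / (1 + (k−1)ρ) = 3·0.63 / (1 + 2·0.63) = 1.890 / 2.260 = 0.836.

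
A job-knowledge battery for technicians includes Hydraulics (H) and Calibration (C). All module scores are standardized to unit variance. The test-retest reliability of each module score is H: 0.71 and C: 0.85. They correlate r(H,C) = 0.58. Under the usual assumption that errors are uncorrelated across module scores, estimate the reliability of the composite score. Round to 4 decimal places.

0.8608

Var(H+C) = 2 + 2·[0.58] = 2 + 1.16 = 3.16.
Because errors are independent across components, Cov(Tᵢ,Tⱼ) = Cov(Xᵢ,Xⱼ); the off-diagonal part of the true-score variance is the same as above.
True-score variance = [0.71 + 0.85] + 1.16 = 1.56 + 1.16 = 2.72.
Reliability = 2.72 / 3.16 = 0.8608.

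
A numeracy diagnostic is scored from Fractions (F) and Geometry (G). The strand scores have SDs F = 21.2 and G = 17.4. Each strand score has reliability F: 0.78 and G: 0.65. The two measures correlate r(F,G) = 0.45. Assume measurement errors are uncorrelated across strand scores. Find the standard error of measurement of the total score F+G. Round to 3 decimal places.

14.312

Var(total) = 752.2 + 331.992 = 1084.19.
True-score variance = 547.357 + 331.992 = 879.349, so reliability = 0.8111.
Error variance = 1084.19 − 879.349 = 204.843; SEM = √204.843 = 14.312.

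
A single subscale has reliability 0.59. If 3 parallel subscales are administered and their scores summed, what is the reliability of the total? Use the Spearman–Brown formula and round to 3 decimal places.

0.812

ρ_k = kρ / (1 + (k−1)ρ) = 3·0.59 / (1 + 2·0.59) = 1.770 / 2.180 = 0.812.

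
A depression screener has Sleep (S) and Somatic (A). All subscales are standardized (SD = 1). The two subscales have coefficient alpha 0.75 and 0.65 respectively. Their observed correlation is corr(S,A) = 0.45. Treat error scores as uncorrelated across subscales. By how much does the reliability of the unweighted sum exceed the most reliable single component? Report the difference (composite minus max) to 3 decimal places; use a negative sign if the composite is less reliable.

Var(sum) = 2 + 0.9 = 2.9; true-score variance = 1.4 + 0.9 = 2.3; composite reliability = 0.7931.
Max component reliability = 0.7500.
Difference = 0.7931 − 0.7500 = 0.043.

0.043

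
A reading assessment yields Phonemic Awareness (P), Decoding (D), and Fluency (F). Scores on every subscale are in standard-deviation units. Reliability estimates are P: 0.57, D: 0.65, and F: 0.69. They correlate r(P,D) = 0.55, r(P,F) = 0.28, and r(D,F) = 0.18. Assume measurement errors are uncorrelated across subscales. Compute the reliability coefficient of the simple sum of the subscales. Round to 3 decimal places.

Var(P+D+F) = 3 + 2·[0.55 + 0.28 + 0.18] = 3 + 2.02 = 5.02.
Because errors are independent across components, Cov(Tᵢ,Tⱼ) = Cov(Xᵢ,Xⱼ); the off-diagonal part of the true-score variance is the same as above.
True-score variance = [0.57 + 0.65 + 0.69] + 2.02 = 1.91 + 2.02 = 3.93.
Reliability = 3.93 / 5.02 = 0.783.

0.783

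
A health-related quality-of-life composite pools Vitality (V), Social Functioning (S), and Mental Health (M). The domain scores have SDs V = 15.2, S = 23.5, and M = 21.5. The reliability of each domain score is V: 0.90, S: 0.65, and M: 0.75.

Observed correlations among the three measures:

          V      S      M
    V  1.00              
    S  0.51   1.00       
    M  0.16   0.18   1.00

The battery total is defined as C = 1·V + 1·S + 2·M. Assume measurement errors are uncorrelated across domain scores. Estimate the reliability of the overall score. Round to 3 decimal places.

0.810

Var(C) = 15.2² + 23.5² + 2²·21.5² + 2·[15.2·23.5·0.51 + 2·15.2·21.5·0.16 + 2·23.5·21.5·0.18] = 2632.29 + 937.276 = 3569.57.
With uncorrelated errors the cross-covariances are all true-score covariance, so they carry over unchanged; only the diagonal terms shrink to ρᵢσᵢ².
True-score variance = [15.2²·0.90 + 23.5²·0.65 + 2²·21.5²·0.75] + 937.276 = 1953.65 + 937.276 = 2890.92.
Reliability = 2890.92 / 3569.57 = 0.810.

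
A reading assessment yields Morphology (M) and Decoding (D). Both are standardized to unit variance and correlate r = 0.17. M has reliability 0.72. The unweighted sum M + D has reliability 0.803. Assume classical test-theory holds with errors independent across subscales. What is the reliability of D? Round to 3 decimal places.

Var(M+D) = 2 + 2·0.17 = 2.340.
True-score variance = ρ_M + ρ_D + 2·0.17, so 0.803 = (0.72 + ρ_D + 0.34) / 2.340.
ρ_D = 0.803·2.340 − 0.72 − 0.34 = 0.819.

0.819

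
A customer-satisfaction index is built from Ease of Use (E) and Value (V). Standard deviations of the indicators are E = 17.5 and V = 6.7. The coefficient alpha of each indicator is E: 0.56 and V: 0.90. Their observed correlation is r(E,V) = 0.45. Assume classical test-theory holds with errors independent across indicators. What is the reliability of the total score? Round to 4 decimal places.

Var(E+V) = 17.5² + 6.7² + 2·[17.5·6.7·0.45] = 351.14 + 105.525 = 456.665.
With uncorrelated errors the cross-covariances are all true-score covariance, so they carry over unchanged; only the diagonal terms shrink to ρᵢσᵢ².
True-score variance = [17.5²·0.56 + 6.7²·0.90] + 105.525 = 211.901 + 105.525 = 317.426.
Reliability = 317.426 / 456.665 = 0.6951.

0.6951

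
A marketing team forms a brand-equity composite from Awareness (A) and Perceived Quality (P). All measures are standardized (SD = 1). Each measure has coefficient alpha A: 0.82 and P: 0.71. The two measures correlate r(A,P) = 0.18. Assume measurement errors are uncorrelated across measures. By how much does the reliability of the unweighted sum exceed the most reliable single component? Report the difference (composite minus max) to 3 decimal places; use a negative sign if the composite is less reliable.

-0.019

Var(sum) = 2 + 0.36 = 2.36; true-score variance = 1.53 + 0.36 = 1.89; composite reliability = 0.8008.
Max component reliability = 0.8200.
Difference = 0.8008 − 0.8200 = -0.019.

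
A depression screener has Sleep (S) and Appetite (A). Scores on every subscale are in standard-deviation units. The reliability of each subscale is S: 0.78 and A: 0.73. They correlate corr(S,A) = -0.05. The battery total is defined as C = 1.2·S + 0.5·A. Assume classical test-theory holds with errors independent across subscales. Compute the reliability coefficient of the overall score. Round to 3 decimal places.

0.764

Var(C) = 1.2² + 0.5² + 2·[0.6·(-0.05)] = 1.69 − 0.06 = 1.63.
Because errors are independent across components, Cov(Tᵢ,Tⱼ) = Cov(Xᵢ,Xⱼ); the off-diagonal part of the true-score variance is the same as above.
True-score variance = [1.2²·0.78 + 0.5²·0.73] − 0.06 = 1.3057 − 0.06 = 1.2457.
Reliability = 1.2457 / 1.63 = 0.764.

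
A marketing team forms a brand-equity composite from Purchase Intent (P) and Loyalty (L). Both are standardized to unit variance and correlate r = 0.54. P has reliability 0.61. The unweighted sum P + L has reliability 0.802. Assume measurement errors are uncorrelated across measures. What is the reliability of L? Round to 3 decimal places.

Var(P+L) = 2 + 2·0.54 = 3.080.
True-score variance = ρ_P + ρ_L + 2·0.54, so 0.802 = (0.61 + ρ_L + 1.08) / 3.080.
ρ_L = 0.802·3.080 − 0.61 − 1.08 = 0.780.

0.780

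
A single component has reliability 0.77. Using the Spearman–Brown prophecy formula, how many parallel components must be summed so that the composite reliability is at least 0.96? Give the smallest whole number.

k ≥ ρ*(1−ρ₁)/(ρ₁(1−ρ*)) = 0.96·0.23 / (0.77·0.04) = 7.169.
Smallest integer k = 8.

8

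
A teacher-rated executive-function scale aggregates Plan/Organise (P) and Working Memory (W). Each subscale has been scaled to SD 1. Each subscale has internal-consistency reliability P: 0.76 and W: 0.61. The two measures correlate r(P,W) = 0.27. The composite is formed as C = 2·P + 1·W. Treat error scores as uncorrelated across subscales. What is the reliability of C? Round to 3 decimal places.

Var(C) = 2² + 1 + 2·[2·0.27] = 5 + 1.08 = 6.08.
With uncorrelated errors the cross-covariances are all true-score covariance, so they carry over unchanged; only the diagonal terms shrink to ρᵢσᵢ².
True-score variance = [2²·0.76 + 0.61] + 1.08 = 3.65 + 1.08 = 4.73.
Reliability = 4.73 / 6.08 = 0.778.

0.778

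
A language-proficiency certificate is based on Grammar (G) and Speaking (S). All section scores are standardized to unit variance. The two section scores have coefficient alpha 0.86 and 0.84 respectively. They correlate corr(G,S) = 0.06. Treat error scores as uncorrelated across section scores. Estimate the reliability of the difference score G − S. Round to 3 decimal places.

Var(G−S) = 1 + 1 − 2·0.06 = 2 − 0.12 = 1.88.
Because errors are independent across components, Cov(Tᵢ,Tⱼ) = Cov(Xᵢ,Xⱼ); the off-diagonal part of the true-score variance is the same as above.
True-score variance = [0.86 + 0.84] − 0.12 = 1.7 − 0.12 = 1.58.
Reliability = 1.58 / 1.88 = 0.840.

0.840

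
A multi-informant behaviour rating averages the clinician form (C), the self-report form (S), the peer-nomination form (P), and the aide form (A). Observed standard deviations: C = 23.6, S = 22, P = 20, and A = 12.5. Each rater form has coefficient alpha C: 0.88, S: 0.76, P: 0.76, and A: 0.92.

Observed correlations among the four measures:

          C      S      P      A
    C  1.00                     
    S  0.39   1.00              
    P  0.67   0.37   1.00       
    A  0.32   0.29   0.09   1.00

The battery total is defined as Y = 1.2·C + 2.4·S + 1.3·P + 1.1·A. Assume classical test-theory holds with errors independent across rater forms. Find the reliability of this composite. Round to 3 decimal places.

0.887

Var(Y) = 1.2²·23.6² + 2.4²·22² + 1.3²·20² + 1.1²·12.5² + 2·[2.88·23.6·22·0.39 + 1.56·23.6·20·0.67 + 1.32·23.6·12.5·0.32 + 3.12·22·20·0.37 + 2.64·22·12.5·0.29 + 1.43·20·12.5·0.09] = 4454.92 + 3903.52 = 8358.44.
With uncorrelated errors the cross-covariances are all true-score covariance, so they carry over unchanged; only the diagonal terms shrink to ρᵢσᵢ².
True-score variance = [1.2²·23.6²·0.88 + 2.4²·22²·0.76 + 1.3²·20²·0.76 + 1.1²·12.5²·0.92] + 3903.52 = 3512.24 + 3903.52 = 7415.75.
Reliability = 7415.75 / 8358.44 = 0.887.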